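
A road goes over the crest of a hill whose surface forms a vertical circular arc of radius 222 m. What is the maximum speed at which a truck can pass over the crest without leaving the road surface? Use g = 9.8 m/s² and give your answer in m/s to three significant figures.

46.6 m/s

At the crest the centre of the circle is below the truck, so the net downward (centripetal) force is mg − N = mv²/r.
The truck leaves the road when N → 0, giving v_max = √(g r) = √(9.8 × 222) = 46.64 m/s.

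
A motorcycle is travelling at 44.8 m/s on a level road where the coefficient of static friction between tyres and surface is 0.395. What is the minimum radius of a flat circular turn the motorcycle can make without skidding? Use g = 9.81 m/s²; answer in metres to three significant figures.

518 m

At the limit, μ_s m g = m v²/r, so r_min = v²/(μ_s g) = (44.8)²/(0.395 × 9.81) = 2007/3.875 = 518.0 m.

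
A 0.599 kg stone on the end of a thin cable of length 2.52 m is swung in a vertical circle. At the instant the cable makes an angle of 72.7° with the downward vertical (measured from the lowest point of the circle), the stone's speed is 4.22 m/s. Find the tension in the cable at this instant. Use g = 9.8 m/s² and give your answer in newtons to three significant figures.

5.98 N

Take the radial direction toward the centre of the circle as positive. The component of the weight along the string toward the centre is −mg cos φ (φ measured from the bottom), so Newton's second law along the string gives T − mg cos φ = m v²/r.
cos 72.7° = 0.2974, so T = m(v²/r + g cos φ) = 0.599 × ((4.22)²/2.52 + 9.8 × 0.2974) = 0.599 × (7.067 + (2.914)) = 0.599 × 9.981 = 5.979 N.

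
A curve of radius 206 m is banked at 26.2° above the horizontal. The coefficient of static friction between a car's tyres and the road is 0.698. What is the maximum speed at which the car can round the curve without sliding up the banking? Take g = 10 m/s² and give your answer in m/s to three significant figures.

At the maximum speed, friction acts down the slope at its limiting value f = μN. Radially (horizontal, toward centre): N sinθ + μN cosθ = mv²/r. Vertically: N cosθ − μN sinθ = mg.
Dividing: v² = r g (sinθ + μcosθ)/(cosθ − μsinθ).
sinθ + μcosθ = 0.4415 + 0.698×0.8973 = 1.068; cosθ − μsinθ = 0.8973 − 0.698×0.4415 = 0.5891.
v² = 206 × 10.0 × 1.068/0.5891 = 3734 m²/s², so v = 61.11 m/s.

61.1 m/s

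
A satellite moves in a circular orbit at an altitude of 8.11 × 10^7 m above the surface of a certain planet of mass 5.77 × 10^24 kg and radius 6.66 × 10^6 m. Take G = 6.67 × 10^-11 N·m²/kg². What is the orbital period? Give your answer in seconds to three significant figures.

r = R + h = 6.66 × 10^6 + 8.11 × 10^7 = 8.776 × 10^7 m. Gravity provides the centripetal force: G M m / r² = m v² / r ⇒ v = √(GM/r) = 2094 m/s.
T = 2πr/v = 2π × 8.776 × 10^7 / 2094 = 263300 s.

263000 s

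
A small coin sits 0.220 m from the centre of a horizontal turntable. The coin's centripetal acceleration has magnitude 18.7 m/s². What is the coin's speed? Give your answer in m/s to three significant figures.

2.03 m/s

a_c = v²/r ⇒ v = √(a_c · r) = √(18.7 × 0.220) = √4.114 = 2.028 m/s.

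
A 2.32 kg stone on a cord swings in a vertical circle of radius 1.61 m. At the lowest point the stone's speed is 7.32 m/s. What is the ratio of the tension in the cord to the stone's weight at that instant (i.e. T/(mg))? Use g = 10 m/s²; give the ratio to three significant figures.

At the bottom, T − mg = mv²/r, so T = m(v²/r + g) and T/(mg) = v²/(rg) + 1 = (7.32)²/(1.61 × 10.0) + 1 = 3.328 + 1 = 4.328.

4.33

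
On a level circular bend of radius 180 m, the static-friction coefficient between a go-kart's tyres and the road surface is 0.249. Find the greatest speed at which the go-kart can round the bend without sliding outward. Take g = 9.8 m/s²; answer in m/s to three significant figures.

Friction provides the centripetal force on a flat curve. At maximum speed it is at its limiting value: μ_s m g = m v²/r.
Mass cancels: v_max = √(μ_s g r) = √(0.249 × 9.8 × 180) = √439.2 = 20.96 m/s.

21.0 m/s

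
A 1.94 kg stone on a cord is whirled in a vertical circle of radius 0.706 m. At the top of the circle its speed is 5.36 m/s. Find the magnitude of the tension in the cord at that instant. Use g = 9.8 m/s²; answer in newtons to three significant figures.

At the top, both T and the weight mg point inward (toward the centre), so T + mg = mv²/r.
T = m(v²/r − g) = 1.94 × ((5.36)²/0.706 − 9.8) = 1.94 × (40.69 − 9.8) = 1.94 × 30.89 = 59.93 N.

59.9 N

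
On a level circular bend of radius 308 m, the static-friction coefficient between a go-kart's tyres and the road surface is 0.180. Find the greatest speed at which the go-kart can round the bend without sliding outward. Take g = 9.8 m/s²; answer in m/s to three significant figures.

Friction provides the centripetal force on a flat curve. At maximum speed it is at its limiting value: μ_s m g = m v²/r.
Mass cancels: v_max = √(μ_s g r) = √(0.180 × 9.8 × 308) = √543.3 = 23.31 m/s.

23.3 m/s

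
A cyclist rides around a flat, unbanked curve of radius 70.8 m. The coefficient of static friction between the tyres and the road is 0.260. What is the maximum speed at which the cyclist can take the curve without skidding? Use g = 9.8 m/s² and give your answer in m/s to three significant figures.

On a flat curve, static friction is the only horizontal force, so it must supply the full centripetal force: μ_s m g = m v²/r.
Mass cancels: v_max = √(μ_s g r) = √(0.260 × 9.8 × 70.8) = √180.4 = 13.43 m/s.

13.4 m/s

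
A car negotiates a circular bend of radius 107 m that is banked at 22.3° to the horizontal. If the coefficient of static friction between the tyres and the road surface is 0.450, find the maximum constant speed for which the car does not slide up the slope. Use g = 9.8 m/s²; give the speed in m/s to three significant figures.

At the maximum speed, friction acts down the slope at its limiting value f = μN. Radially (horizontal, toward centre): N sinθ + μN cosθ = mv²/r. Vertically: N cosθ − μN sinθ = mg.
Dividing: v² = r g (sinθ + μcosθ)/(cosθ − μsinθ).
sinθ + μcosθ = 0.3795 + 0.450×0.9252 = 0.7958; cosθ − μsinθ = 0.9252 − 0.450×0.3795 = 0.7545.
v² = 107 × 9.8 × 0.7958/0.7545 = 1106 m²/s², so v = 33.26 m/s.

33.3 m/s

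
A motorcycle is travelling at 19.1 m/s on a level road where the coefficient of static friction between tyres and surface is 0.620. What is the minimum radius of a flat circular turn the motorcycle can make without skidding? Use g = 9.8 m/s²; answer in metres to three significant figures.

At the limit, μ_s m g = m v²/r, so r_min = v²/(μ_s g) = (19.1)²/(0.620 × 9.8) = 364.8/6.076 = 60.04 m.

60.0 m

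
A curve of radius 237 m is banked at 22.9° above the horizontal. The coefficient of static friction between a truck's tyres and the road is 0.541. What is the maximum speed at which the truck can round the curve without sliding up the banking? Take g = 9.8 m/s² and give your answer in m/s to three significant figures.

At the maximum speed, friction acts down the slope at its limiting value f = μN. Radially (horizontal, toward centre): N sinθ + μN cosθ = mv²/r. Vertically: N cosθ − μN sinθ = mg.
Dividing: v² = r g (sinθ + μcosθ)/(cosθ − μsinθ).
sinθ + μcosθ = 0.3891 + 0.541×0.9212 = 0.8875; cosθ − μsinθ = 0.9212 − 0.541×0.3891 = 0.7107.
v² = 237 × 9.8 × 0.8875/0.7107 = 2900 m²/s², so v = 53.86 m/s.

53.9 m/s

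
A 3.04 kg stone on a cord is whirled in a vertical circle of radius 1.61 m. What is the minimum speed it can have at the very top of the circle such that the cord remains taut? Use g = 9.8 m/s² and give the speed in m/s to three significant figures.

3.97 m/s

At the highest point the centre is directly below, so both the weight and T act inward: T + mg = mv²/r.
At minimum speed T → 0, so mg = mv_min²/r ⇒ v_min = √(g r) = √(9.8 × 1.61) = 3.972 m/s.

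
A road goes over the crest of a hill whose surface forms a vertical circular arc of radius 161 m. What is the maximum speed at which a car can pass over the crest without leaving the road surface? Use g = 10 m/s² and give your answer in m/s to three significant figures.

40.1 m/s

At the crest the centre of the circle is below the car, so the net downward (centripetal) force is mg − N = mv²/r.
The car leaves the road when N → 0, giving v_max = √(g r) = √(10.0 × 161) = 40.12 m/s.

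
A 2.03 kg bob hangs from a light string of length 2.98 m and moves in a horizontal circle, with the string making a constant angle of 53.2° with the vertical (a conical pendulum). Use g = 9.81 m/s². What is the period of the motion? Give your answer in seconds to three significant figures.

2.68 s

r = L sinθ = 2.386 m. From T sinθ = mω²r and T cosθ = mg: tanθ = ω²r/g, so ω² = g tanθ / r = g/(L cosθ).
ω = √(g/(L cosθ)) = √(9.81/(2.98 × 0.5990)) = √5.496 = 2.344 rad/s.
Period = 2π/ω = 2.680 s.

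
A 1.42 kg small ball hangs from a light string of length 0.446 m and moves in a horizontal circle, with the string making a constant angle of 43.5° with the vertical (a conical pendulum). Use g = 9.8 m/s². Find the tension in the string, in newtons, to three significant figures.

19.2 N

Vertically the bob has no acceleration, so T cosθ = mg.
T = mg/cosθ = 1.42 × 9.8 / cos 43.5° = 13.92/0.7254 = 19.18 N.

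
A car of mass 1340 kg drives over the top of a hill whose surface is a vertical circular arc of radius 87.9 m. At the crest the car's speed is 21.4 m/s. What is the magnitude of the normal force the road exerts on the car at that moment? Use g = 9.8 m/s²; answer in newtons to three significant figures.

At the crest the centripetal acceleration points downward (toward the centre of the arc), so mg − N = mv²/r.
N = m(g − v²/r) = 1340 × (9.8 − (21.4)²/87.9) = 1340 × (9.8 − 5.210) = 1340 × 4.590 = 6151 N.

6150 N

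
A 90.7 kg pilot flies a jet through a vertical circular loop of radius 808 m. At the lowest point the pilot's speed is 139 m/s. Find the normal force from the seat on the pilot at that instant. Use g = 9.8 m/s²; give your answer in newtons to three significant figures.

3060 N

At the lowest point, N points up (toward the centre) and the weight mg points down (away from the centre), so the net inward force is N − mg = mv²/r.
N = m(v²/r + g) = 90.7 × ((139)²/808 + 9.8) = 90.7 × (23.91 + 9.8) = 90.7 × 33.71 = 3058 N.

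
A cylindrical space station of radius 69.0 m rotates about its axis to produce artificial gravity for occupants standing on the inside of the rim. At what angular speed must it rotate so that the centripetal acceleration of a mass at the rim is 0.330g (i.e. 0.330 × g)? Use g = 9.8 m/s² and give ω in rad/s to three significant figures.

Centripetal acceleration a_c = ω²r. Setting ω²r = 0.330g:
ω = √(0.330g / r) = √(0.330 × 9.8 / 69.0) = √0.04687 = 0.2165 rad/s.

0.216 rad/s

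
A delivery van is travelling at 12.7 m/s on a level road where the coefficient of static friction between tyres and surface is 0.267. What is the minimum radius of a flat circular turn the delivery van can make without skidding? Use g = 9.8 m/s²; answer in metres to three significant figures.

At the limit, μ_s m g = m v²/r, so r_min = v²/(μ_s g) = (12.7)²/(0.267 × 9.8) = 161.3/2.617 = 61.64 m.

61.6 m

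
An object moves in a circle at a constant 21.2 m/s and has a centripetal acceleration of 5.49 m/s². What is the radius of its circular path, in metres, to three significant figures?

a_c = v²/r ⇒ r = v²/a_c = (21.2)²/5.49 = 449.4/5.49 = 81.87 m.

81.9 m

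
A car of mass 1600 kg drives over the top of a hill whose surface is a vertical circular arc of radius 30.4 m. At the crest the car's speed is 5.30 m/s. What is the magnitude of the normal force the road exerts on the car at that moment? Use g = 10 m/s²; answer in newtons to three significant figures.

At the crest the centripetal acceleration points downward (toward the centre of the arc), so mg − N = mv²/r.
N = m(g − v²/r) = 1600 × (10.0 − (5.30)²/30.4) = 1600 × (10.0 − 0.9240) = 1600 × 9.076 = 14520 N.

14500 N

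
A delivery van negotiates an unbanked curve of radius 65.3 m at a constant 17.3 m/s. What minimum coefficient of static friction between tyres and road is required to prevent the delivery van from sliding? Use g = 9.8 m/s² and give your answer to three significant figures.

Friction provides the centripetal force: μ_s m g = m v²/r, so μ_s = v²/(g r) = (17.30)²/(9.8 × 65.3) = 299.3/639.9 = 0.4677.

0.468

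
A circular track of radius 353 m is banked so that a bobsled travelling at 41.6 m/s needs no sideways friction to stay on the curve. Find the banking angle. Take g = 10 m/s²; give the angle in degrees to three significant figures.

26.1°

For a frictionless banked turn: horizontally N sinθ = mv²/r and vertically N cosθ = mg.
Dividing: tanθ = v²/(r g) = (41.6)²/(353 × 10.0) = 1731/3530 = 0.4902.
θ = arctan(0.4902) = 26.12°.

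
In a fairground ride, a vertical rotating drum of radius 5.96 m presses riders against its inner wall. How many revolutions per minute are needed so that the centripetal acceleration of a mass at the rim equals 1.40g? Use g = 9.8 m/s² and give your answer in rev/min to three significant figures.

Require ω²r = 1.40g, so ω = √(1.40 × 9.8/5.96) = 1.517 rad/s.
In rev/min: ω × 60/(2π) = 1.517 × 60/(2π) = 14.49 rev/min.

14.5 rev/min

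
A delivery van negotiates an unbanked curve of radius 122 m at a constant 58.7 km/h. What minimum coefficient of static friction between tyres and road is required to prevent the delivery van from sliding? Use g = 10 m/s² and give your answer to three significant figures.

0.218

v = 58.7/3.6 = 16.31 m/s.
Friction provides the centripetal force: μ_s m g = m v²/r, so μ_s = v²/(g r) = (16.31)²/(10.0 × 122) = 265.9/1220 = 0.2179.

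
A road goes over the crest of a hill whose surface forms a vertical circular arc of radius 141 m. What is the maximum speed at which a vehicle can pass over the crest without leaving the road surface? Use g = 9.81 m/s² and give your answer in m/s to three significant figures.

37.2 m/s

At the crest the centre of the circle is below the vehicle, so the net downward (centripetal) force is mg − N = mv²/r.
The vehicle leaves the road when N → 0, giving v_max = √(g r) = √(9.81 × 141) = 37.19 m/s.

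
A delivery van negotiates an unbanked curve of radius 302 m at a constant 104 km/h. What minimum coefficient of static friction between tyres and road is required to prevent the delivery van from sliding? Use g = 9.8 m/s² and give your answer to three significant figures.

v = 104/3.6 = 28.89 m/s.
Friction provides the centripetal force: μ_s m g = m v²/r, so μ_s = v²/(g r) = (28.89)²/(9.8 × 302) = 834.6/2960 = 0.2820.

0.282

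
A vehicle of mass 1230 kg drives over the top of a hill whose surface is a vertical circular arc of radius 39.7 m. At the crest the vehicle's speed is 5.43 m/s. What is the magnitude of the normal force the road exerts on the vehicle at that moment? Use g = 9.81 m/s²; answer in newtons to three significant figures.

11200 N

At the crest the centripetal acceleration points downward (toward the centre of the arc), so mg − N = mv²/r.
N = m(g − v²/r) = 1230 × (9.81 − (5.43)²/39.7) = 1230 × (9.81 − 0.7427) = 1230 × 9.067 = 11150 N.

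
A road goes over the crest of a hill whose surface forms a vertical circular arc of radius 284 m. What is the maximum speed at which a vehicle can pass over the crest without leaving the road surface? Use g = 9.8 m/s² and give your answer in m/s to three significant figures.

At the crest the centre of the circle is below the vehicle, so the net downward (centripetal) force is mg − N = mv²/r.
The vehicle leaves the road when N → 0, giving v_max = √(g r) = √(9.8 × 284) = 52.76 m/s.

52.8 m/s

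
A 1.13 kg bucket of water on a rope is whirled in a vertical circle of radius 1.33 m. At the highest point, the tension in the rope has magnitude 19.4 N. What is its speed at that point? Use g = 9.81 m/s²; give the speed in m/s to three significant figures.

5.99 m/s

At the top, T + mg = mv²/r, so v = √(r(T/m + g)) = √(1.33 × (19.4/1.13 + 9.81)) = √(1.33 × 26.98) = √35.88 = 5.990 m/s.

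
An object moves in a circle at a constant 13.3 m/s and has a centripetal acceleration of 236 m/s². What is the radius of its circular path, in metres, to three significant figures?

0.750 m

a_c = v²/r ⇒ r = v²/a_c = (13.3)²/236 = 176.9/236 = 0.7495 m.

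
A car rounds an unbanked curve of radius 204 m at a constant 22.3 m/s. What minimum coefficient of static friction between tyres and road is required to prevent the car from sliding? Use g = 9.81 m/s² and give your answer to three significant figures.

0.248

Friction provides the centripetal force: μ_s m g = m v²/r, so μ_s = v²/(g r) = (22.30)²/(9.81 × 204) = 497.3/2001 = 0.2485.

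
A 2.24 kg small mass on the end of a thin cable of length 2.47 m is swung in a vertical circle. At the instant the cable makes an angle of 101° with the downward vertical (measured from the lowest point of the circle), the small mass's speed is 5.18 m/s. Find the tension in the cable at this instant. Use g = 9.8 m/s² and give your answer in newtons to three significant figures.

20.1 N

Take the radial direction toward the centre of the circle as positive. The component of the weight along the string toward the centre is −mg cos φ (φ measured from the bottom), so Newton's second law along the string gives T − mg cos φ = m v²/r.
cos 101° = -0.1908, so T = m(v²/r + g cos φ) = 2.24 × ((5.18)²/2.47 + 9.8 × -0.1908) = 2.24 × (10.86 + (-1.870)) = 2.24 × 8.993 = 20.15 N.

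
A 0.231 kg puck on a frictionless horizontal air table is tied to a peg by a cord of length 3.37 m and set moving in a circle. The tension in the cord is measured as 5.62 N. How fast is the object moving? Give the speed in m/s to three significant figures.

T = m v²/r ⇒ v = √(T r / m) = √(5.62 × 3.37 / 0.231) = √81.99 = 9.055 m/s.

9.05 m/s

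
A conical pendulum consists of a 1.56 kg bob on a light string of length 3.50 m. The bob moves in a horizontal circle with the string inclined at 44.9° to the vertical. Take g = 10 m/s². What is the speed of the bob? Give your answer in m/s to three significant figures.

The radius of the circle is r = L sinθ = 3.50 × sin 44.9° = 2.471 m.
Horizontally T sinθ = mv²/r and vertically T cosθ = mg, so tanθ = v²/(rg).
v = √(r g tanθ) = √(2.471 × 10.0 × 0.9965) = √24.62 = 4.962 m/s.

4.96 m/s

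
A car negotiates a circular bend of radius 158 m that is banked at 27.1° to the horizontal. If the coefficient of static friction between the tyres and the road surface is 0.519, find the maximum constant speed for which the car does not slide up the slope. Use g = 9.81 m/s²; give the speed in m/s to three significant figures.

At the maximum speed, friction acts down the slope at its limiting value f = μN. Radially (horizontal, toward centre): N sinθ + μN cosθ = mv²/r. Vertically: N cosθ − μN sinθ = mg.
Dividing: v² = r g (sinθ + μcosθ)/(cosθ − μsinθ).
sinθ + μcosθ = 0.4555 + 0.519×0.8902 = 0.9176; cosθ − μsinθ = 0.8902 − 0.519×0.4555 = 0.6538.
v² = 158 × 9.81 × 0.9176/0.6538 = 2175 m²/s², so v = 46.64 m/s.

46.6 m/s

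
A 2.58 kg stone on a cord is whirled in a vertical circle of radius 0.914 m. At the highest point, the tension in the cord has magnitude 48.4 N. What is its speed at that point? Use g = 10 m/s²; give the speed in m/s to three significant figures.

At the top, T + mg = mv²/r, so v = √(r(T/m + g)) = √(0.914 × (48.4/2.58 + 10.0)) = √(0.914 × 28.76) = √26.29 = 5.127 m/s.

5.13 m/s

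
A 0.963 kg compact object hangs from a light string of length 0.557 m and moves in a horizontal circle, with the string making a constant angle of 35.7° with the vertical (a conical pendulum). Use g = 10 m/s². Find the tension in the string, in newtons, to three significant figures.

11.9 N

Vertically the bob has no acceleration, so T cosθ = mg.
T = mg/cosθ = 0.963 × 10.0 / cos 35.7° = 9.630/0.8121 = 11.86 N.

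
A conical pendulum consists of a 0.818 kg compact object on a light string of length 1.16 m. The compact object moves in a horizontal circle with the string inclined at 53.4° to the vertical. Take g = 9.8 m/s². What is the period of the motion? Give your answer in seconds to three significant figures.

1.67 s

r = L sinθ = 0.9313 m. From T sinθ = mω²r and T cosθ = mg: tanθ = ω²r/g, so ω² = g tanθ / r = g/(L cosθ).
ω = √(g/(L cosθ)) = √(9.8/(1.16 × 0.5962)) = √14.17 = 3.764 rad/s.
Period = 2π/ω = 1.669 s.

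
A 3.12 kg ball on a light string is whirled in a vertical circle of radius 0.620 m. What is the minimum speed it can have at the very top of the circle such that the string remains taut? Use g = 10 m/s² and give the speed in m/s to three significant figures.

At the highest point the centre is directly below, so both the weight and T act inward: T + mg = mv²/r.
At minimum speed T → 0, so mg = mv_min²/r ⇒ v_min = √(g r) = √(10.0 × 0.620) = 2.490 m/s.

2.49 m/s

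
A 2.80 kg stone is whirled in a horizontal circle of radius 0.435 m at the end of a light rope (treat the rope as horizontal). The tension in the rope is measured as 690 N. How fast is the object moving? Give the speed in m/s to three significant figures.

10.4 m/s

T = m v²/r ⇒ v = √(T r / m) = √(690 × 0.435 / 2.80) = √107.2 = 10.35 m/s.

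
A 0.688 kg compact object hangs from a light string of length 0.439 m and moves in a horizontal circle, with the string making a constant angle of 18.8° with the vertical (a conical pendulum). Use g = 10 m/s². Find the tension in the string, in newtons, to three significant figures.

Vertically the bob has no acceleration, so T cosθ = mg.
T = mg/cosθ = 0.688 × 10.0 / cos 18.8° = 6.880/0.9466 = 7.268 N.

7.27 N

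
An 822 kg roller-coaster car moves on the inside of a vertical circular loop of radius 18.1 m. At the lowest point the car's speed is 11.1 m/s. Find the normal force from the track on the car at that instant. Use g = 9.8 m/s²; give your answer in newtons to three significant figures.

At the lowest point, N points up (toward the centre) and the weight mg points down (away from the centre), so the net inward force is N − mg = mv²/r.
N = m(v²/r + g) = 822 × ((11.1)²/18.1 + 9.8) = 822 × (6.807 + 9.8) = 822 × 16.61 = 13650 N.

13700 N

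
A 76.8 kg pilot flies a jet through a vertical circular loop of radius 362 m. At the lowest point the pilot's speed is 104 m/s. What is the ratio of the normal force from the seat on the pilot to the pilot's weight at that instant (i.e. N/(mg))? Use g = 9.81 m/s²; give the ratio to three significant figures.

At the bottom, N − mg = mv²/r, so N = m(v²/r + g) and N/(mg) = v²/(rg) + 1 = (104)²/(362 × 9.81) + 1 = 3.046 + 1 = 4.046.

4.05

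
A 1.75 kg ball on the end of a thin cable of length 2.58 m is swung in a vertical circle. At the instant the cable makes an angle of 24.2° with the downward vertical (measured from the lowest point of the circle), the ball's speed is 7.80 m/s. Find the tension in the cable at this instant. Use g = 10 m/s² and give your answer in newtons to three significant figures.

Take the radial direction toward the centre of the circle as positive. The component of the weight along the string toward the centre is −mg cos φ (φ measured from the bottom), so Newton's second law along the string gives T − mg cos φ = m v²/r.
cos 24.2° = 0.9121, so T = m(v²/r + g cos φ) = 1.75 × ((7.80)²/2.58 + 10.0 × 0.9121) = 1.75 × (23.58 + (9.121)) = 1.75 × 32.70 = 57.23 N.

57.2 N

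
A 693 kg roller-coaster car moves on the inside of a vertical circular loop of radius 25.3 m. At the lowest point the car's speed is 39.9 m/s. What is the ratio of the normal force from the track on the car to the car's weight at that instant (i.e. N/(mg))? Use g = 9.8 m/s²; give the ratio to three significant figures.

7.42

At the bottom, N − mg = mv²/r, so N = m(v²/r + g) and N/(mg) = v²/(rg) + 1 = (39.9)²/(25.3 × 9.8) + 1 = 6.421 + 1 = 7.421.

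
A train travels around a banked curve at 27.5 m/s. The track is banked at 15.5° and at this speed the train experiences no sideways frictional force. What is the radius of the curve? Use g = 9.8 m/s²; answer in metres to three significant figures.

278 m

Frictionless banking: tanθ = v²/(rg), so r = v²/(g tanθ).
r = (27.5)²/(9.8 × tan 15.5°) = 756.2/(9.8 × 0.2773) = 756.2/2.718 = 278.3 m.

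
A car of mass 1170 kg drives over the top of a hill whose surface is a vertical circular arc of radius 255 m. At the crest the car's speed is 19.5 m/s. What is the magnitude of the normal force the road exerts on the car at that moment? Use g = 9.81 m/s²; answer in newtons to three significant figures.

9730 N

At the crest the centripetal acceleration points downward (toward the centre of the arc), so mg − N = mv²/r.
N = m(g − v²/r) = 1170 × (9.81 − (19.5)²/255) = 1170 × (9.81 − 1.491) = 1170 × 8.319 = 9733 N.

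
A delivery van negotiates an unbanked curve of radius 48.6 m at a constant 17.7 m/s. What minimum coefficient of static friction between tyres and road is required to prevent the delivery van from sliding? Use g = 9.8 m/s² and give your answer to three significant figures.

0.658

Friction provides the centripetal force: μ_s m g = m v²/r, so μ_s = v²/(g r) = (17.70)²/(9.8 × 48.6) = 313.3/476.3 = 0.6578.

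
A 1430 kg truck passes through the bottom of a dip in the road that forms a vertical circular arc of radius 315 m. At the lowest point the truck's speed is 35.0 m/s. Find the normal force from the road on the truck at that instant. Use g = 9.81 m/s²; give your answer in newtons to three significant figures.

At the lowest point, N points up (toward the centre) and the weight mg points down (away from the centre), so the net inward force is N − mg = mv²/r.
N = m(v²/r + g) = 1430 × ((35.0)²/315 + 9.81) = 1430 × (3.889 + 9.81) = 1430 × 13.70 = 19590 N.

19600 N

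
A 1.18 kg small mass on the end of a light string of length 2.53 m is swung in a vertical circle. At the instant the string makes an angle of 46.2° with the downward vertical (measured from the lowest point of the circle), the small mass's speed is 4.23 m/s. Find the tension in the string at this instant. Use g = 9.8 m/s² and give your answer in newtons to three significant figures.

Take the radial direction toward the centre of the circle as positive. The component of the weight along the string toward the centre is −mg cos φ (φ measured from the bottom), so Newton's second law along the string gives T − mg cos φ = m v²/r.
cos 46.2° = 0.6921, so T = m(v²/r + g cos φ) = 1.18 × ((4.23)²/2.53 + 9.8 × 0.6921) = 1.18 × (7.072 + (6.783)) = 1.18 × 13.86 = 16.35 N.

16.3 N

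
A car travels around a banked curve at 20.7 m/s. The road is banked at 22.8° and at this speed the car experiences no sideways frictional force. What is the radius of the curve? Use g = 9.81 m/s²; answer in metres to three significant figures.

Frictionless banking: tanθ = v²/(rg), so r = v²/(g tanθ).
r = (20.7)²/(9.81 × tan 22.8°) = 428.5/(9.81 × 0.4204) = 428.5/4.124 = 103.9 m.

104 m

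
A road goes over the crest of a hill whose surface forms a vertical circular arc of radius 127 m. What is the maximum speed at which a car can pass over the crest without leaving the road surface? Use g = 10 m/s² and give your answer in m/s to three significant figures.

35.6 m/s

At the crest the centre of the circle is below the car, so the net downward (centripetal) force is mg − N = mv²/r.
The car leaves the road when N → 0, giving v_max = √(g r) = √(10.0 × 127) = 35.64 m/s.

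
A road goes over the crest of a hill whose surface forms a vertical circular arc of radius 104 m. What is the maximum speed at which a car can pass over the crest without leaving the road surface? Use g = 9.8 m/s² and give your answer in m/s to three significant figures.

At the crest the centre of the circle is below the car, so the net downward (centripetal) force is mg − N = mv²/r.
The car leaves the road when N → 0, giving v_max = √(g r) = √(9.8 × 104) = 31.92 m/s.

31.9 m/s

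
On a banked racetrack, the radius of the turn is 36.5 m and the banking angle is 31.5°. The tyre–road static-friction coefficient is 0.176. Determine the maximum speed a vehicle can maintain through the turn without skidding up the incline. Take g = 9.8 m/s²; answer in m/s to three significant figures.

17.8 m/s

At the maximum speed, friction acts down the slope at its limiting value f = μN. Radially (horizontal, toward centre): N sinθ + μN cosθ = mv²/r. Vertically: N cosθ − μN sinθ = mg.
Dividing: v² = r g (sinθ + μcosθ)/(cosθ − μsinθ).
sinθ + μcosθ = 0.5225 + 0.176×0.8526 = 0.6726; cosθ − μsinθ = 0.8526 − 0.176×0.5225 = 0.7607.
v² = 36.5 × 9.8 × 0.6726/0.7607 = 316.3 m²/s², so v = 17.78 m/s.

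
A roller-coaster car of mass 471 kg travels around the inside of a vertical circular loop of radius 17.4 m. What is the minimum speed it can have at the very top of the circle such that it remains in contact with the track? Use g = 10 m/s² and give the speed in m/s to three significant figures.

13.2 m/s

At the top, both weight mg and N point toward the centre: N + mg = mv²/r.
At minimum speed N → 0, so mg = mv_min²/r ⇒ v_min = √(g r) = √(10.0 × 17.4) = 13.19 m/s.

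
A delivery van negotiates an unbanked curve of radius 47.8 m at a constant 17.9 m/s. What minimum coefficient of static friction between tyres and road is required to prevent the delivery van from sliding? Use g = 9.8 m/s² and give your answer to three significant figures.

Friction provides the centripetal force: μ_s m g = m v²/r, so μ_s = v²/(g r) = (17.90)²/(9.8 × 47.8) = 320.4/468.4 = 0.6840.

0.684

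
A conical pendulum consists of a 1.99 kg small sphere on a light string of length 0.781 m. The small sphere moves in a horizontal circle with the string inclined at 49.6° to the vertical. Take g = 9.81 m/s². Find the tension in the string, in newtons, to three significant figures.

30.1 N

Vertically the bob has no acceleration, so T cosθ = mg.
T = mg/cosθ = 1.99 × 9.81 / cos 49.6° = 19.52/0.6481 = 30.12 N.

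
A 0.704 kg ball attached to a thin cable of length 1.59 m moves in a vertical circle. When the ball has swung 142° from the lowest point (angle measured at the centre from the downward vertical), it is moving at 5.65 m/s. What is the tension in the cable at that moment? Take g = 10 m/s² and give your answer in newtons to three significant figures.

8.59 N

Take the radial direction toward the centre of the circle as positive. The component of the weight along the string toward the centre is −mg cos φ (φ measured from the bottom), so Newton's second law along the string gives T − mg cos φ = m v²/r.
cos 142° = -0.7880, so T = m(v²/r + g cos φ) = 0.704 × ((5.65)²/1.59 + 10.0 × -0.7880) = 0.704 × (20.08 + (-7.880)) = 0.704 × 12.20 = 8.587 N.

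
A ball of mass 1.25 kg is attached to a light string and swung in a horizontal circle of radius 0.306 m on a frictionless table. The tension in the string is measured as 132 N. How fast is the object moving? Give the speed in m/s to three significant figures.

T = m v²/r ⇒ v = √(T r / m) = √(132 × 0.306 / 1.25) = √32.31 = 5.685 m/s.

5.68 m/s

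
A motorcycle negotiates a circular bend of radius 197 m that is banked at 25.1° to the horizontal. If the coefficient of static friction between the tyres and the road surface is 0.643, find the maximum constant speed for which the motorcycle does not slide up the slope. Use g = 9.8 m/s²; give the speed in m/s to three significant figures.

55.4 m/s

At the maximum speed, friction acts down the slope at its limiting value f = μN. Radially (horizontal, toward centre): N sinθ + μN cosθ = mv²/r. Vertically: N cosθ − μN sinθ = mg.
Dividing: v² = r g (sinθ + μcosθ)/(cosθ − μsinθ).
sinθ + μcosθ = 0.4242 + 0.643×0.9056 = 1.006; cosθ − μsinθ = 0.9056 − 0.643×0.4242 = 0.6328.
v² = 197 × 9.8 × 1.006/0.6328 = 3071 m²/s², so v = 55.41 m/s.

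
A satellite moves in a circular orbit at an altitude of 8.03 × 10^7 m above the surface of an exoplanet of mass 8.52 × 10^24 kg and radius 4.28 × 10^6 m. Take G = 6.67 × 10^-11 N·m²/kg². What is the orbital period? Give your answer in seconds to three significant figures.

205000 s

r = R + h = 4.28 × 10^6 + 8.03 × 10^7 = 8.458 × 10^7 m. Gravity provides the centripetal force: G M m / r² = m v² / r ⇒ v = √(GM/r) = 2592 m/s.
T = 2πr/v = 2π × 8.458 × 10^7 / 2592 = 205000 s.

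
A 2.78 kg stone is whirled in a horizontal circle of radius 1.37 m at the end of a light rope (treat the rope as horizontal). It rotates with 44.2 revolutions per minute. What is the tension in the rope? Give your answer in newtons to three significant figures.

81.6 N

ω = 44.2 rev/min × 2π/60 = 4.629 rad/s, so v = ωr = 4.629 × 1.37 = 6.341 m/s.
The tension is the only horizontal force, so it supplies the full centripetal force: T = m v²/r = 2.78 × (6.341)²/1.37 = 2.78 × 40.21/1.37 = 81.60 N.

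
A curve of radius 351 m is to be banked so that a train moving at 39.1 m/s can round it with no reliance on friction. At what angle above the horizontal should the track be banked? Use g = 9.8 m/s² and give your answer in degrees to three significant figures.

With no friction, the horizontal component of the normal force provides the centripetal force: N sinθ = mv²/r, while N cosθ = mg vertically.
Dividing: tanθ = v²/(r g) = (39.1)²/(351 × 9.8) = 1529/3440 = 0.4444.
θ = arctan(0.4444) = 23.96°.

24.0°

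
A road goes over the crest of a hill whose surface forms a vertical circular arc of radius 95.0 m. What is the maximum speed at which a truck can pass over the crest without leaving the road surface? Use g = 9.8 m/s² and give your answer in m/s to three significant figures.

At the crest the centre of the circle is below the truck, so the net downward (centripetal) force is mg − N = mv²/r.
The truck leaves the road when N → 0, giving v_max = √(g r) = √(9.8 × 95.0) = 30.51 m/s.

30.5 m/s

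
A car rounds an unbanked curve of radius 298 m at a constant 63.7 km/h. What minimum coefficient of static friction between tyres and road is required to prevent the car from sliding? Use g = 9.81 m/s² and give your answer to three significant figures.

v = 63.7/3.6 = 17.69 m/s.
Friction provides the centripetal force: μ_s m g = m v²/r, so μ_s = v²/(g r) = (17.69)²/(9.81 × 298) = 313.1/2923 = 0.1071.

0.107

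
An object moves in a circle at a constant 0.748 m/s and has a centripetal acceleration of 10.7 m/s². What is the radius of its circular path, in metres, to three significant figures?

0.0523 m

a_c = v²/r ⇒ r = v²/a_c = (0.748)²/10.7 = 0.5595/10.7 = 0.05229 m.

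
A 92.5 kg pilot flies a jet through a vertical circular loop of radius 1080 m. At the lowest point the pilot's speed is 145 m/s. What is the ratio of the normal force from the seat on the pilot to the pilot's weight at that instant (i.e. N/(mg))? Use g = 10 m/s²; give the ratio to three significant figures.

2.95

At the bottom, N − mg = mv²/r, so N = m(v²/r + g) and N/(mg) = v²/(rg) + 1 = (145)²/(1080 × 10.0) + 1 = 1.947 + 1 = 2.947.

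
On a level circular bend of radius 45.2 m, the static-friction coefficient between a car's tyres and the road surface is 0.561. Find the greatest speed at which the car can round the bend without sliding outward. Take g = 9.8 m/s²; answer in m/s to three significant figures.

Friction provides the centripetal force on a flat curve. At maximum speed it is at its limiting value: μ_s m g = m v²/r.
Mass cancels: v_max = √(μ_s g r) = √(0.561 × 9.8 × 45.2) = √248.5 = 15.76 m/s.

15.8 m/s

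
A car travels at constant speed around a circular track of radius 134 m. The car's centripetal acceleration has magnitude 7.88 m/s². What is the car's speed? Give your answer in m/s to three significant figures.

a_c = v²/r ⇒ v = √(a_c · r) = √(7.88 × 134) = √1056 = 32.49 m/s.

32.5 m/s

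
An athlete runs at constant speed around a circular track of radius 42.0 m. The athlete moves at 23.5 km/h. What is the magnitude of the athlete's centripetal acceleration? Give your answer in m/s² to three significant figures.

v = 23.5 km/h = 23.5/3.6 = 6.528 m/s.
a_c = v²/r = (6.528)²/42.0 = 42.61/42.0 = 1.015 m/s².

1.01 m/s²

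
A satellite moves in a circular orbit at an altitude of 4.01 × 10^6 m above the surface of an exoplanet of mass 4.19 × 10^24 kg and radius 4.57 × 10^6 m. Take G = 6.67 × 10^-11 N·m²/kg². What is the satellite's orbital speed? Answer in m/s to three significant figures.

5710 m/s

Orbital radius r = R + h = 4.57 × 10^6 + 4.01 × 10^6 = 8.580 × 10^6 m.
Gravity supplies the centripetal force: G M m / r² = m v² / r, so v = √(GM/r).
v = √(6.67 × 10^-11 × 4.19 × 10^24 / 8.580 × 10^6) = √(3.257 × 10^7) = 5707 m/s.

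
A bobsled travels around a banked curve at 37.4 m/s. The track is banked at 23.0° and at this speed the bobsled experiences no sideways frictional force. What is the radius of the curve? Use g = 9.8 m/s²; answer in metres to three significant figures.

Frictionless banking: tanθ = v²/(rg), so r = v²/(g tanθ).
r = (37.4)²/(9.8 × tan 23.0°) = 1399/(9.8 × 0.4245) = 1399/4.160 = 336.3 m.

336 m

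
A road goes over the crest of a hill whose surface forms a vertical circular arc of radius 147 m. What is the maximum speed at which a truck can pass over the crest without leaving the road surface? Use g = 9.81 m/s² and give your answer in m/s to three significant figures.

38.0 m/s

At the crest the centre of the circle is below the truck, so the net downward (centripetal) force is mg − N = mv²/r.
The truck leaves the road when N → 0, giving v_max = √(g r) = √(9.81 × 147) = 37.97 m/s.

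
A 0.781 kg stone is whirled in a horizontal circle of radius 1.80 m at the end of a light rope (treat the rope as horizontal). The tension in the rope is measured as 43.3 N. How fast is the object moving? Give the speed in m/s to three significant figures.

T = m v²/r ⇒ v = √(T r / m) = √(43.3 × 1.80 / 0.781) = √99.80 = 9.990 m/s.

9.99 m/s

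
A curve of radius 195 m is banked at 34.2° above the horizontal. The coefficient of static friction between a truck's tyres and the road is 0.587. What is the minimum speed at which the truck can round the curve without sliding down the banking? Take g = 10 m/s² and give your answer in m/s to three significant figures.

At the minimum speed, friction acts up the slope at its limiting value f = μN. Radially (horizontal, toward centre): N sinθ − μN cosθ = mv²/r. Vertically: N cosθ + μN sinθ = mg.
Dividing: v² = r g (sinθ − μcosθ)/(cosθ + μsinθ).
sinθ − μcosθ = 0.5621 − 0.587×0.8271 = 0.07659; cosθ + μsinθ = 0.8271 + 0.587×0.5621 = 1.157.
v² = 195 × 10.0 × 0.07659/1.157 = 129.1 m²/s², so v = 11.36 m/s.

11.4 m/s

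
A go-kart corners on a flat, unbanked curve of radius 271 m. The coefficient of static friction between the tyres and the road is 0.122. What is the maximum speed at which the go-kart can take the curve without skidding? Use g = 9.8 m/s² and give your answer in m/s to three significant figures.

Friction provides the centripetal force on a flat curve. At maximum speed it is at its limiting value: μ_s m g = m v²/r.
Mass cancels: v_max = √(μ_s g r) = √(0.122 × 9.8 × 271) = √324.0 = 18.00 m/s.

18.0 m/s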